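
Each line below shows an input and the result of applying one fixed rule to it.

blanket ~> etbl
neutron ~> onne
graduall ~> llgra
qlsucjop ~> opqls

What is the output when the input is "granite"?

Rule — move the last 2 characters to the front (rotate right by 2), then delete the last 3 characters.
For "granite", step one produces "tegrani"; step two turns that into "tegr".
(Check on "qlsucjop": → "opqlsucj" → "opqls" ✓)

tegr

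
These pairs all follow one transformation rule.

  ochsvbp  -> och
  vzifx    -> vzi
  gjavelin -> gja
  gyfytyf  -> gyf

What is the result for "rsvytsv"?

The pattern: keep only the first 3 characters.
On "rsvytsv" that produces "rsv".

rsv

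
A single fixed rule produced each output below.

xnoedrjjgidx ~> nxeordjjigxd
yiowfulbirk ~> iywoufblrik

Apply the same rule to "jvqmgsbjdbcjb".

Each output is the input with this applied: swap each adjacent pair of characters (1↔2, 3↔4, ...).
On "jvqmgsbjdbcjb" that produces "vjmqsgjbbdjcb".

vjmqsgjbbdjcb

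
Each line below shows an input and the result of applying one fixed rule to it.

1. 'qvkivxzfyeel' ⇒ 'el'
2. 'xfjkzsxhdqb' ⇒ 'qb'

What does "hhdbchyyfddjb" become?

What's happening: keep only the last 2 characters.
So "hhdbchyyfddjb" becomes "jb".

jb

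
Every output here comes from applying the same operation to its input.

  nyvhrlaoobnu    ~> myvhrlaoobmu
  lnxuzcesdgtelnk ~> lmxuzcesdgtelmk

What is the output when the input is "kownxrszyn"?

Looking at the pairs, the operation is to replace every "n" with "m".
Doing the same to "kownxrszyn": "kowmxrszym".

kowmxrszym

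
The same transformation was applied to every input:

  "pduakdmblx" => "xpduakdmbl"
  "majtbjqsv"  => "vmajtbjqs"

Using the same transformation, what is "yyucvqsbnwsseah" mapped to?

hyyucvqsbnwssea

Rule — move the last character to the front.
On "yyucvqsbnwsseah" that produces "hyyucvqsbnwssea".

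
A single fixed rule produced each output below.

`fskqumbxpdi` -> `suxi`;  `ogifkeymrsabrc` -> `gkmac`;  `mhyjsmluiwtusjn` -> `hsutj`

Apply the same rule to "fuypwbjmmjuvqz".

uwmuz

The rule is to keep one character in every 3, starting at position 2 (positions 2nd, 5th, 8th, ...).
"fuypwbjmmjuvqz" → "uwmuz".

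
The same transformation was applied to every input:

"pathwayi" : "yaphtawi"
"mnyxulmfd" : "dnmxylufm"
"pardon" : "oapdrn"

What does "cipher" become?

The transformation: swap each adjacent pair of characters (1↔2, 3↔4, ...), then move the last character to the front.
For "cipher" the result is "eichpr".

eichpr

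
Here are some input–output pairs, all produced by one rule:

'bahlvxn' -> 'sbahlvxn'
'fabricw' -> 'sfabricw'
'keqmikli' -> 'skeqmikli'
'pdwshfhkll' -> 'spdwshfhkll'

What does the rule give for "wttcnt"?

swttcnt

Looking at the pairs, the operation is to prepend "s".
For "wttcnt" the result is "swttcnt".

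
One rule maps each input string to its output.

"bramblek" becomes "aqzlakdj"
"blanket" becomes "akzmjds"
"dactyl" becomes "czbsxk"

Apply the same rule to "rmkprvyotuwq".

qljoquxnstvp

The rule is to shift every letter 1 place backward in the alphabet (wrapping around).
For "rmkprvyotuwq" the result is "qljoquxnstvp".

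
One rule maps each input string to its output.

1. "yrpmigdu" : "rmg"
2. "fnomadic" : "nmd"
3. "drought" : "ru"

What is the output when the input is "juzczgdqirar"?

Looking at the pairs, the operation is to keep every other character starting from the second (positions 2nd, 4th, 6th, ...), then delete the last character.
On "juzczgdqirar": the first step gives "ucgqrr", and the second then gives "ucgqr".

ucgqr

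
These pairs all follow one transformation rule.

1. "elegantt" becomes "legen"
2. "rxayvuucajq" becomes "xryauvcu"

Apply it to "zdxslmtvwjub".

dzsxmlvtj

Each output is the input with this applied: swap each adjacent pair of characters (1↔2, 3↔4, ...), then delete the last 3 characters.
On "zdxslmtvwjub" that produces "dzsxmlvtj".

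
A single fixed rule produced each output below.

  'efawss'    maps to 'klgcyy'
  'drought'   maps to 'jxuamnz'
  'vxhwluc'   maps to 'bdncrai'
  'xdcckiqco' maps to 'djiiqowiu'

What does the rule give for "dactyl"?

jgizer

The rule is to shift every letter 6 places forward in the alphabet (wrapping around).
Doing the same to "dactyl": "jgizer".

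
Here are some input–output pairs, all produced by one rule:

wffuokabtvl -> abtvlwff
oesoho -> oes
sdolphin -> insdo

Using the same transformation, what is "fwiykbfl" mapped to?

flfwi

Looking at the pairs, the operation is to move the first 3 characters to the end (rotate left by 3), then delete the first 3 characters.
On "fwiykbfl": the first step gives "ykbflfwi", and the second then gives "flfwi".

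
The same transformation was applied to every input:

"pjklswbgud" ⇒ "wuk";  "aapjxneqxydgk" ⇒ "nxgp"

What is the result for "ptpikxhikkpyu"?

Rule — keep one character in every 3, starting at position 3 (positions 3rd, 6th, 9th, ...), then move the first character to the end.
On "ptpikxhikkpyu": the first step gives "pxky", and the second then gives "xkyp".

xkyp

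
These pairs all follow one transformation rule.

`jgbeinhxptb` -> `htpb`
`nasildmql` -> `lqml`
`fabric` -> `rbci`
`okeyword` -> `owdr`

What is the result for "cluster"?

uetr

Each output is the input with this applied: swap each adjacent pair of characters (1↔2, 3↔4, ...), then keep only the last 4 characters.
Starting from "cluster": after the first operation, "lcsuetr"; after the second, "uetr".
(Check on "fabric": → "afrbci" → "rbci" ✓)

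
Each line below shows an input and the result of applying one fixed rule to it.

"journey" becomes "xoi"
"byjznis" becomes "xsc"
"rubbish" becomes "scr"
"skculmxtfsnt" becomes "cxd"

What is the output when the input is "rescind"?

sxn

What's happening: shift every letter 10 places forward in the alphabet (wrapping around), then keep only the last 3 characters.
Applying both steps to "rescind": "bocmsxn", then "sxn".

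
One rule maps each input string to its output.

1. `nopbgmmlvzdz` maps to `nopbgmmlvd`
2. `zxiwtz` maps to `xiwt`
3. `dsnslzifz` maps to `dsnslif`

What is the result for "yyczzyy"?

yycyy

The rule is to remove every "z".
Applying that to "yyczzyy" gives "yycyy".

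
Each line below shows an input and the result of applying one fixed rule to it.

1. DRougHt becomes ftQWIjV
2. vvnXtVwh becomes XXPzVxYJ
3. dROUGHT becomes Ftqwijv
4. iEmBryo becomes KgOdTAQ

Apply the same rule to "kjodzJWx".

The rule is to flip the case of every letter, then shift every letter 2 places forward in the alphabet (wrapping around).
For "kjodzJWx", step one produces "KJODZjwX"; step two turns that into "MLQFBlyZ".

MLQFBlyZ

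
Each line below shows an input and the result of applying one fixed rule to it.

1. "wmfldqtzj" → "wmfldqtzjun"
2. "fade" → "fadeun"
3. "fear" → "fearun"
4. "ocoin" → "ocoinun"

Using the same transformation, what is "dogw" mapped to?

Each output is the input with this applied: append "un".
On "dogw" that produces "dogwun".

dogwun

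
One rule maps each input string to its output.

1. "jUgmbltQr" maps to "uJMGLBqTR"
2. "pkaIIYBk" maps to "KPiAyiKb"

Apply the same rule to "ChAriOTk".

HcRaoIKt

What's happening: flip the case of every letter, then swap each adjacent pair of characters (1↔2, 3↔4, ...).
Working it through for "ChAriOTk": intermediate "cHaRIotK", final "HcRaoIKt".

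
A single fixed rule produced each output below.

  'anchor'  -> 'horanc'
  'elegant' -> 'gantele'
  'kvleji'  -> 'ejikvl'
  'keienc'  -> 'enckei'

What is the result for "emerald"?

Each output is the input with this applied: move the first 3 characters to the end (rotate left by 3).
For "emerald" the result is "raldeme".

raldeme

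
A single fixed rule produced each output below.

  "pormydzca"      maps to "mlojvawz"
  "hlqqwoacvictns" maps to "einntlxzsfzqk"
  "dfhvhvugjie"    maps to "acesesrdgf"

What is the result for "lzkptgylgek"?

What's happening: shift every letter 3 places backward in the alphabet (wrapping around), then delete the last character.
Doing the same to "lzkptgylgek": "iwhmqdvidb".

iwhmqdvidb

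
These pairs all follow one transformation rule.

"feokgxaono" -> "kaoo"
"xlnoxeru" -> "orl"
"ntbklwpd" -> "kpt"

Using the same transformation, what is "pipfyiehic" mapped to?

What's happening: move the first 3 characters to the end (rotate left by 3), then keep one character in every 3, starting at position 1 (positions 1st, 4th, 7th, ...).
Applying both steps to "pipfyiehic": "fyiehicpip", then "fecp".

fecp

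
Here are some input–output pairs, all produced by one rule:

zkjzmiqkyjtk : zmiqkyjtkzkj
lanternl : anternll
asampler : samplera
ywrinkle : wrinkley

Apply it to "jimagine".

imaginej

What's happening: move the last 3 characters to the front (rotate right by 3), then swap the front and back halves of the string.
On "jimagine": the first step gives "inejimag", and the second then gives "imaginej".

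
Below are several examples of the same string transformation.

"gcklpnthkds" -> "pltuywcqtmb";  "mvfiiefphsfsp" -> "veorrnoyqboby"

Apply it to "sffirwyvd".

boorafhem

Rule — shift every letter 9 places forward in the alphabet (wrapping around).
Doing the same to "sffirwyvd": "boorafhem".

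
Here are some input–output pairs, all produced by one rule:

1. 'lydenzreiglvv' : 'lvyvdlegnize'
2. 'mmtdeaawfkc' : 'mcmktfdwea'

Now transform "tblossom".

The rule is to take characters alternately from the front and the back (1st, last, 2nd, 2nd-last, ...), then delete the last character.
"tblossom" → "tmbolsos" → "tmbolso".

tmbolso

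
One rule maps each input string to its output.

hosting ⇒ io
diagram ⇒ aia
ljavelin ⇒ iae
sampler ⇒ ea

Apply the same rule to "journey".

Rule — move the last 3 characters to the front (rotate right by 3), then keep only the vowels.
On "journey": the first step gives "neyjour", and the second then gives "eou".

eou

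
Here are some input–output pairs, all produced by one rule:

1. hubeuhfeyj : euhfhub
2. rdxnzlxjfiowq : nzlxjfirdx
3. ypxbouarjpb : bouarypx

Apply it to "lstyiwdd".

Rule — delete the last 3 characters, then move the first 3 characters to the end (rotate left by 3).
Applying both steps to "lstyiwdd": "lstyi", then "yilst".

yilst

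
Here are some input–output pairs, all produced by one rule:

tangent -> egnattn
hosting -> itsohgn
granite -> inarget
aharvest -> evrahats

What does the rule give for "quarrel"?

rrauqle

Looking at the pairs, the operation is to reverse the string, then move the first 2 characters to the end (rotate left by 2).
For "quarrel", step one produces "lerrauq"; step two turns that into "rrauqle".
(Check on "aharvest": → "tsevraha" → "evrahats" ✓)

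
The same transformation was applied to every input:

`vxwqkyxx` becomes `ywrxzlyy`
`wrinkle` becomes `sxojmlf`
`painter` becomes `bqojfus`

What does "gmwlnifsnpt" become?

nhmxjotgqou

Rule — swap each adjacent pair of characters (1↔2, 3↔4, ...), then shift every letter 1 place forward in the alphabet (wrapping around).
"gmwlnifsnpt" → "nhmxjotgqou".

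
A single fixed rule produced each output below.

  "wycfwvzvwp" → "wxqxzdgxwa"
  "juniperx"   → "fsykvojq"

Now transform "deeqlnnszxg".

In each case the input is transformed by: move the last 3 characters to the front (rotate right by 3), then shift every letter 1 place forward in the alphabet (wrapping around).
For "deeqlnnszxg", step one produces "zxgdeeqlnns"; step two turns that into "ayheffrmoot".

ayheffrmoot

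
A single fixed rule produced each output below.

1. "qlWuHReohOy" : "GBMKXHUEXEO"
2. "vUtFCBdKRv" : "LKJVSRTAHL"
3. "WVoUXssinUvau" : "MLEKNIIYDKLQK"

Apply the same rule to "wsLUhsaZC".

The pattern: shift every letter 10 places backward in the alphabet (wrapping around), then convert every letter to uppercase.
For "wsLUhsaZC" the result is "MIBKXIQPS".

MIBKXIQPS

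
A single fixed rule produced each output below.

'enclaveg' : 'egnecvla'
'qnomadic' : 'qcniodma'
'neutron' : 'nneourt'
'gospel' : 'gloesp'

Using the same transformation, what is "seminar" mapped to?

sreamni

Rule — take characters alternately from the front and the back (1st, last, 2nd, 2nd-last, ...).
"seminar" → "sreamni".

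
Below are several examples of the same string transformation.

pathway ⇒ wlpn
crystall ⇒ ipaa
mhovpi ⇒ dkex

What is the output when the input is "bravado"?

The rule is to shift every letter 11 places backward in the alphabet (wrapping around), then keep only the last 4 characters.
On "bravado": the first step gives "qgpkpsd", and the second then gives "kpsd".

kpsd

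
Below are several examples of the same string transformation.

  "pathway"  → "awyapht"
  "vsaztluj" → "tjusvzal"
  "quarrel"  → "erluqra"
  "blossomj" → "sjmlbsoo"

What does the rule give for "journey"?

The transformation: swap each adjacent pair of characters (1↔2, 3↔4, ...), then move the last 3 characters to the front (rotate right by 3).
Applying both steps to "journey": "ojrueny", then "enyojru".
(Check on "vsaztluj": → "svzaltju" → "tjusvzal" ✓)

enyojru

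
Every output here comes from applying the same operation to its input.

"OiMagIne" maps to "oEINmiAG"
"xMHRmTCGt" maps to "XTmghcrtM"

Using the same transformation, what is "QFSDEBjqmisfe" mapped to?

qEfFsSdIeMbQJ

What's happening: take characters alternately from the front and the back (1st, last, 2nd, 2nd-last, ...), then flip the case of every letter.
Working it through for "QFSDEBjqmisfe": intermediate "QeFfSsDiEmBqj", final "qEfFsSdIeMbQJ".
(Check on "xMHRmTCGt": → "xtMGHCRTm" → "XTmghcrtM" ✓)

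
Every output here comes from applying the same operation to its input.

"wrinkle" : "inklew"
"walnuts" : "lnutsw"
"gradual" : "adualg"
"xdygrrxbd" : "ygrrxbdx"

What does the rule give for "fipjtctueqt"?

The rule is to move the first character to the end, then delete the first character.
Working it through for "fipjtctueqt": intermediate "ipjtctueqtf", final "pjtctueqtf".
(Check on "walnuts": → "alnutsw" → "lnutsw" ✓)

pjtctueqtf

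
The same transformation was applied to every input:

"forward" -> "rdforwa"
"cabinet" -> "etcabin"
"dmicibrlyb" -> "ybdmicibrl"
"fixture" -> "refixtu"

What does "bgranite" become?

What's happening: move the last 2 characters to the front (rotate right by 2).
Doing the same to "bgranite": "tebgrani".

tebgrani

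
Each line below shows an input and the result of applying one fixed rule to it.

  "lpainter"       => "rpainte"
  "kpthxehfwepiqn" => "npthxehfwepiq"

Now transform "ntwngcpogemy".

Looking at the pairs, the operation is to delete the first character, then move the last character to the front.
For "ntwngcpogemy", step one produces "twngcpogemy"; step two turns that into "ytwngcpogem".

ytwngcpogem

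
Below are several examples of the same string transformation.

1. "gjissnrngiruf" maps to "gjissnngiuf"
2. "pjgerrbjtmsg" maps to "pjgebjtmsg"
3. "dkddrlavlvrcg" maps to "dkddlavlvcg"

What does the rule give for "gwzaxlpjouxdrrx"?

The pattern: remove every "r".
For "gwzaxlpjouxdrrx" the result is "gwzaxlpjouxdx".

gwzaxlpjouxdx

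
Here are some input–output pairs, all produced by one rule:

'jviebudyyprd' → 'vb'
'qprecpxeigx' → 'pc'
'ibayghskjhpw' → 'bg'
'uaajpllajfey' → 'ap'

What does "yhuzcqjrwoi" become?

hc

The transformation: keep one character in every 3, starting at position 2 (positions 2nd, 5th, 8th, ...), then delete the last 2 characters.
On "yhuzcqjrwoi": the first step gives "hcri", and the second then gives "hc".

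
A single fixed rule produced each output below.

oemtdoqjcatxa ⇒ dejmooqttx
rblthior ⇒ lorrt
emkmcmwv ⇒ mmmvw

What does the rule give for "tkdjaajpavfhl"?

dfhjjklptv

What's happening: sort the characters into alphabetical order, then delete the first 3 characters.
Working it through for "tkdjaajpavfhl": intermediate "aaadfhjjklptv", final "dfhjjklptv".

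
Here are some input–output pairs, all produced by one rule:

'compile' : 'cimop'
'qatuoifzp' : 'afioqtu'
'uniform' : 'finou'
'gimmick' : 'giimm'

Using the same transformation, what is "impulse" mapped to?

ilmpu

Rule — delete the last 2 characters, then sort the characters into alphabetical order.
Applying both steps to "impulse": "impul", then "ilmpu".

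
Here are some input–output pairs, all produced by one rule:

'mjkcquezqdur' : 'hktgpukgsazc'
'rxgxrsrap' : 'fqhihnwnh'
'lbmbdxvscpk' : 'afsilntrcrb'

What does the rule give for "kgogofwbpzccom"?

cesspfrmvewewa

Looking at the pairs, the operation is to reverse the string, then shift every letter 10 places backward in the alphabet (wrapping around).
"kgogofwbpzccom" → "mocczpbwfogogk" → "cesspfrmvewewa".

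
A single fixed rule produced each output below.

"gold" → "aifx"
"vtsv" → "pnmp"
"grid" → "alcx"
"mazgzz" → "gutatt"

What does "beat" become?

Each output is the input with this applied: shift every letter 6 places backward in the alphabet (wrapping around).
On "beat" that produces "vyun".

vyun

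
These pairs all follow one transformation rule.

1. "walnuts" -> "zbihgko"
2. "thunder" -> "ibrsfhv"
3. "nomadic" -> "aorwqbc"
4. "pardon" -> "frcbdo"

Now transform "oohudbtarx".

The pattern: shift every letter 12 places backward in the alphabet (wrapping around), then move the first 2 characters to the end (rotate left by 2).
Applying that to "oohudbtarx" gives "virphoflcc".

virphoflcc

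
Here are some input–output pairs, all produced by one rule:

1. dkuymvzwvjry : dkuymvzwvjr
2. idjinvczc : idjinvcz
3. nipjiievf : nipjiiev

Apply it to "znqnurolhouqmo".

znqnurolhouqm

The rule is to delete the last character.
Doing the same to "znqnurolhouqmo": "znqnurolhouqm".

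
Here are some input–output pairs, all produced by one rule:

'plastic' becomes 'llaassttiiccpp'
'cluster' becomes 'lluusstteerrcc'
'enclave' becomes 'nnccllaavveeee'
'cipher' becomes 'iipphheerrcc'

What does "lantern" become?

aanntteerrnnll

The pattern: move the first character to the end, then double every character.
On "lantern" that produces "aanntteerrnnll".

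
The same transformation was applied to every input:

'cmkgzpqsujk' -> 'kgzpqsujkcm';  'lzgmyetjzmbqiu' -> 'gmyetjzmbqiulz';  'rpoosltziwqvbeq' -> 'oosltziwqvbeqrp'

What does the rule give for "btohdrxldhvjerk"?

The transformation: move the first 2 characters to the end (rotate left by 2).
Doing the same to "btohdrxldhvjerk": "ohdrxldhvjerkbt".

ohdrxldhvjerkbt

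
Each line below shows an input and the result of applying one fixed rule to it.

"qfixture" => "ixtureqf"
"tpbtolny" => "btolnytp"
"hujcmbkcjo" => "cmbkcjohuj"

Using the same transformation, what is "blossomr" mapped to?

Each output is the input with this applied: move the last 2 characters to the front (rotate right by 2), then swap the front and back halves of the string.
Starting from "blossomr": after the first operation, "mrblosso"; after the second, "ossomrbl".

ossomrbl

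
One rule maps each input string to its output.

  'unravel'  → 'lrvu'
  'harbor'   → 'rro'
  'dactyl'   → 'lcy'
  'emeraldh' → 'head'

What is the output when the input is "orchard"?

Rule — swap the first and last characters, then keep every other character starting from the first (positions 1st, 3rd, 5th, ...).
For "orchard", step one produces "drcharo"; step two turns that into "dcao".

dcao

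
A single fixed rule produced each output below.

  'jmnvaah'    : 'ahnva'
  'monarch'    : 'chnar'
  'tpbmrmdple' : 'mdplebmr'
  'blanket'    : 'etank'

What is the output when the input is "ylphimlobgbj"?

mlobgbjphi

Looking at the pairs, the operation is to delete the first 2 characters, then move the first 3 characters to the end (rotate left by 3).
For "ylphimlobgbj" the result is "mlobgbjphi".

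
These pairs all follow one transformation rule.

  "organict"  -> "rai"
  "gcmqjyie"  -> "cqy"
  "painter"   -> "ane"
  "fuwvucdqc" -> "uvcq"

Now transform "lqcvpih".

Rule — delete the last character, then keep every other character starting from the second (positions 2nd, 4th, 6th, ...).
"lqcvpih" → "lqcvpi" → "qvi".

qvi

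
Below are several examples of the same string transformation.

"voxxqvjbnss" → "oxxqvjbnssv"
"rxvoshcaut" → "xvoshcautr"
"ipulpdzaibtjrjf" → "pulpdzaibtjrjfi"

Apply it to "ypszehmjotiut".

In each case the input is transformed by: move the first character to the end.
Applying that to "ypszehmjotiut" gives "pszehmjotiuty".

pszehmjotiuty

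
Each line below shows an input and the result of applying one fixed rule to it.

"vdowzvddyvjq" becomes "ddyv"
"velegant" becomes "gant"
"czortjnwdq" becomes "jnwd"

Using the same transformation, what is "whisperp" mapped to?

The pattern: swap the front and back halves of the string, then keep only the first 4 characters.
Applying both steps to "whisperp": "perpwhis", then "perp".

perp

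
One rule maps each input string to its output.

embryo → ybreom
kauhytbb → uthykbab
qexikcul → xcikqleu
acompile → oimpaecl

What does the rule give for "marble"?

lrbmea

Each output is the input with this applied: take characters alternately from the front and the back (1st, last, 2nd, 2nd-last, ...), then swap the front and back halves of the string.
Applying both steps to "marble": "mealrb", then "lrbmea".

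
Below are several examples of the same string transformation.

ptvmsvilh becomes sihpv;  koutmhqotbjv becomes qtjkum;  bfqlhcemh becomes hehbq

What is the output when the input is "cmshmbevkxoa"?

Rule — keep every other character starting from the first (positions 1st, 3rd, 5th, ...), then move the last 3 characters to the front (rotate right by 3).
Starting from "cmshmbevkxoa": after the first operation, "csmeko"; after the second, "ekocsm".
(Check on "bfqlhcemh": → "bqheh" → "hehbq" ✓)

ekocsm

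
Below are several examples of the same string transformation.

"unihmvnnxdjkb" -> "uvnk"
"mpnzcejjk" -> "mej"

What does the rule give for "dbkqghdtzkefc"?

dhdf

The rule is to swap each adjacent pair of characters (1↔2, 3↔4, ...), then keep one character in every 3, starting at position 2 (positions 2nd, 5th, 8th, ...).
"dbkqghdtzkefc" → "bdqkhgtdkzfec" → "dhdf".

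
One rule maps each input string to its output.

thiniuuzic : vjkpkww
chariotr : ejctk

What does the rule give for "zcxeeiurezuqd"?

bezggkwtgb

What's happening: delete the last 3 characters, then shift every letter 2 places forward in the alphabet (wrapping around).
On "zcxeeiurezuqd": the first step gives "zcxeeiurez", and the second then gives "bezggkwtgb".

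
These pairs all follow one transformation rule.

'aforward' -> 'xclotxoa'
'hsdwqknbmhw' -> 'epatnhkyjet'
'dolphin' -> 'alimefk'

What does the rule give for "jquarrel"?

gnrxoobi

In each case the input is transformed by: shift every letter 3 places backward in the alphabet (wrapping around).
Doing the same to "jquarrel": "gnrxoobi".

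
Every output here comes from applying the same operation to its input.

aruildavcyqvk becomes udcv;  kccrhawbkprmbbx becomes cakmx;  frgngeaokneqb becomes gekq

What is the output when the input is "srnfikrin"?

nkn

Rule — keep one character in every 3, starting at position 3 (positions 3rd, 6th, 9th, ...).
Applying that to "srnfikrin" gives "nkn".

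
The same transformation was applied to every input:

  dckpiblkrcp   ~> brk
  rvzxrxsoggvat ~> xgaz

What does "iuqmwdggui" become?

Rule — keep one character in every 3, starting at position 3 (positions 3rd, 6th, 9th, ...), then move the first character to the end.
Applying both steps to "iuqmwdggui": "qdu", then "duq".

duq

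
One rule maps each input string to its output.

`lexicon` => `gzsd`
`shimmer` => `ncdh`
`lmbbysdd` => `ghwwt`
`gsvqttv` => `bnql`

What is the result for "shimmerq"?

The transformation: delete the last 3 characters, then shift every letter 5 places backward in the alphabet (wrapping around).
For "shimmerq" the result is "ncdhh".
(Check on "gsvqttv": → "gsvq" → "bnql" ✓)

ncdhh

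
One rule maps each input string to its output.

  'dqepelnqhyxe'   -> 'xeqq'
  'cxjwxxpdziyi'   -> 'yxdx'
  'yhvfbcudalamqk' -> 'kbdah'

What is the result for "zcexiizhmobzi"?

The transformation: keep one character in every 3, starting at position 2 (positions 2nd, 5th, 8th, ...), then swap the first and last characters.
Applying both steps to "zcexiizhmobzi": "cihb", then "bihc".

bihc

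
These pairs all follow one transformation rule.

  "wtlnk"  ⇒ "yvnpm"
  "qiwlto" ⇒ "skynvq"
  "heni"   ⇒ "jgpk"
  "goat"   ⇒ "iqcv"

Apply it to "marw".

octy

What's happening: shift every letter 2 places forward in the alphabet (wrapping around).
For "marw" the result is "octy".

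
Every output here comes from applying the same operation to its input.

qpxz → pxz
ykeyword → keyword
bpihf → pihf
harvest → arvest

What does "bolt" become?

The transformation: delete the first character.
Applying that to "bolt" gives "olt".

olt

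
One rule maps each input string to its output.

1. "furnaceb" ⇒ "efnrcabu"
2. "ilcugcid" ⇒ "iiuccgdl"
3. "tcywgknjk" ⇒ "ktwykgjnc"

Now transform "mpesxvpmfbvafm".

fmsevxmpbfavmp

Looking at the pairs, the operation is to swap each adjacent pair of characters (1↔2, 3↔4, ...), then swap the first and last characters.
Applying both steps to "mpesxvpmfbvafm": "pmsevxmpbfavmf", then "fmsevxmpbfavmp".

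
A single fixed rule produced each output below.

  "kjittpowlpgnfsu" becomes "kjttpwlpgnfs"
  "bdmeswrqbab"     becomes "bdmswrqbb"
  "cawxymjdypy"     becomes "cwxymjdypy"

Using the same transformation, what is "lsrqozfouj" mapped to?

lsrqzfj

Looking at the pairs, the operation is to remove every vowel.
Doing the same to "lsrqozfouj": "lsrqzfj".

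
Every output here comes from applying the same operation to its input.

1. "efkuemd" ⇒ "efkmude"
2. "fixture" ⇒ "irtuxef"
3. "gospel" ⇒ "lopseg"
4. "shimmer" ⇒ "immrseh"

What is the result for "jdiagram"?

What's happening: sort the characters into alphabetical order, then move the first 2 characters to the end (rotate left by 2).
For "jdiagram", step one produces "aadgijmr"; step two turns that into "dgijmraa".

dgijmraa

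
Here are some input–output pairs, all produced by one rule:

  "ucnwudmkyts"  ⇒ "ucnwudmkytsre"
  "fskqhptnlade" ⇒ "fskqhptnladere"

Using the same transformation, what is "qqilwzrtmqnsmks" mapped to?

qqilwzrtmqnsmksre

The pattern: append "re".
Doing the same to "qqilwzrtmqnsmks": "qqilwzrtmqnsmksre".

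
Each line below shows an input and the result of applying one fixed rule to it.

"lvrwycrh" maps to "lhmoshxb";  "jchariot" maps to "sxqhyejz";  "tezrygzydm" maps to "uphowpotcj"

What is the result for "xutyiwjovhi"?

What's happening: shift every letter 10 places backward in the alphabet (wrapping around), then move the first character to the end.
For "xutyiwjovhi", step one produces "nkjoymzelxy"; step two turns that into "kjoymzelxyn".

kjoymzelxyn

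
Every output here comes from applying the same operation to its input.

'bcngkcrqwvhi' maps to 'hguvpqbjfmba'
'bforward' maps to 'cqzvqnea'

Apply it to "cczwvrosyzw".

vyxrnquvybb

The pattern: reverse the string, then shift every letter 1 place backward in the alphabet (wrapping around).
On "cczwvrosyzw": the first step gives "wzysorvwzcc", and the second then gives "vyxrnquvybb".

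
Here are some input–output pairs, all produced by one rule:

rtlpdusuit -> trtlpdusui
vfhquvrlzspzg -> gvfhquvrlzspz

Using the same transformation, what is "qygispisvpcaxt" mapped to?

tqygispisvpcax

The pattern: move the last character to the front.
On "qygispisvpcaxt" that produces "tqygispisvpcax".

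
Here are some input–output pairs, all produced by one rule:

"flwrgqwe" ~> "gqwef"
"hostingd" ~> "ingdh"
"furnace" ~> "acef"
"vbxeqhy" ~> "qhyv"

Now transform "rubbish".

ishr

The rule is to move the first character to the end, then delete the first 3 characters.
Starting from "rubbish": after the first operation, "ubbishr"; after the second, "ishr".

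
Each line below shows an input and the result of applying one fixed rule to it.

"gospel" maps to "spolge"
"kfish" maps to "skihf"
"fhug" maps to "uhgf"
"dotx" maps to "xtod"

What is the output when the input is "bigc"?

igcb

Looking at the pairs, the operation is to sort the characters into reverse alphabetical order.
"bigc" → "igcb".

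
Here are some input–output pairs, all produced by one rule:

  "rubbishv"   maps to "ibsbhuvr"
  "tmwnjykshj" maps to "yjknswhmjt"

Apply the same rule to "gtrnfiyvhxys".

yivfhnxrytsg

The rule is to swap the front and back halves of the string, then take characters alternately from the front and the back (1st, last, 2nd, 2nd-last, ...).
Applying both steps to "gtrnfiyvhxys": "yvhxysgtrnfi", then "yivfhnxrytsg".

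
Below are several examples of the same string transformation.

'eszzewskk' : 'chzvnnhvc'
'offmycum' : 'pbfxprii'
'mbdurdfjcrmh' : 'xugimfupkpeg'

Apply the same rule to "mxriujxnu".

lxmaqxpau

Rule — move the first 3 characters to the end (rotate left by 3), then shift every letter 3 places forward in the alphabet (wrapping around).
"mxriujxnu" → "iujxnumxr" → "lxmaqxpau".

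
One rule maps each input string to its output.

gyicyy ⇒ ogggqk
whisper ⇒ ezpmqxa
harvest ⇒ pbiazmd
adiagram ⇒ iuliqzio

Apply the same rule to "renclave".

Looking at the pairs, the operation is to shift every letter 8 places forward in the alphabet (wrapping around), then take characters alternately from the front and the back (1st, last, 2nd, 2nd-last, ...).
For "renclave", step one produces "zmvktidm"; step two turns that into "zmmdvikt".
(Check on "adiagram": → "ilqioziu" → "iuliqzio" ✓)

zmmdvikt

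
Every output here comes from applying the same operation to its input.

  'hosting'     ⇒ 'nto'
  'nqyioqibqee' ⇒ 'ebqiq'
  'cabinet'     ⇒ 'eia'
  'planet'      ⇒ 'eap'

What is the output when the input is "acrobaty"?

What's happening: reverse the string, then keep every other character starting from the second (positions 2nd, 4th, 6th, ...).
"acrobaty" → "ytaborca" → "tbra".

tbra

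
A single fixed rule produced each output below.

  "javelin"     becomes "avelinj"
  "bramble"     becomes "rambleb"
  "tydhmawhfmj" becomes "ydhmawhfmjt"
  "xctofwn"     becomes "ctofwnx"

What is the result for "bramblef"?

ramblefb

What's happening: move the first character to the end.
For "bramblef" the result is "ramblefb".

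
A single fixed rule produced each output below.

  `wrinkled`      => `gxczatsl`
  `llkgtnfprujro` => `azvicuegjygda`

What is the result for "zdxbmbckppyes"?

smqbqrzeentho

What's happening: move the first character to the end, then shift every letter 11 places backward in the alphabet (wrapping around).
On "zdxbmbckppyes" that produces "smqbqrzeentho".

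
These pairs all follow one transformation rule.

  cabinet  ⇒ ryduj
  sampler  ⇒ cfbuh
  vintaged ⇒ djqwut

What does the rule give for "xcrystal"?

hoijqb

The rule is to shift every letter 10 places backward in the alphabet (wrapping around), then delete the first 2 characters.
Doing the same to "xcrystal": "hoijqb".
(Check on "vintaged": → "lydjqwut" → "djqwut" ✓)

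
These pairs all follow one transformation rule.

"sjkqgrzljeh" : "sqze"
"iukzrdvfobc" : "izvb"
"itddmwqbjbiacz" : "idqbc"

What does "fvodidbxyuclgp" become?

Looking at the pairs, the operation is to keep one character in every 3, starting at position 1 (positions 1st, 4th, 7th, ...).
On "fvodidbxyuclgp" that produces "fdbug".

fdbug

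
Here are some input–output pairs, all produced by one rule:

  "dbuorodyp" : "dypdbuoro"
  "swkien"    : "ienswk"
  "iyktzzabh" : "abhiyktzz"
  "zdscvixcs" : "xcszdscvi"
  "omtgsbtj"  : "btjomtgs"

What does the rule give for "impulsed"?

sedimpul

Rule — move the last 3 characters to the front (rotate right by 3).
On "impulsed" that produces "sedimpul".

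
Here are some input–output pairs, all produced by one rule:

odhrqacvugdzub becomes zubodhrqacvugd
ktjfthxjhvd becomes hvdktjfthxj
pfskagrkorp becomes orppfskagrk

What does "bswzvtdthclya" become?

What's happening: move the last 3 characters to the front (rotate right by 3).
Doing the same to "bswzvtdthclya": "lyabswzvtdthc".

lyabswzvtdthc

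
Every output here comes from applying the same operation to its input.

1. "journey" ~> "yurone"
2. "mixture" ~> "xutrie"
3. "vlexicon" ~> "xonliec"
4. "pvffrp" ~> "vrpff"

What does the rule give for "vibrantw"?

wtrniba

Each output is the input with this applied: delete the first character, then sort the characters into reverse alphabetical order.
On "vibrantw": the first step gives "ibrantw", and the second then gives "wtrniba".
(Check on "journey": → "ourney" → "yurone" ✓)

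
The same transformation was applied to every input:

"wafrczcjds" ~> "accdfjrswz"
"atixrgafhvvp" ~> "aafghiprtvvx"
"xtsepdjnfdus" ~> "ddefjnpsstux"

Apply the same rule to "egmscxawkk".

acegkkmswx

What's happening: sort the characters into alphabetical order.
"egmscxawkk" → "acegkkmswx".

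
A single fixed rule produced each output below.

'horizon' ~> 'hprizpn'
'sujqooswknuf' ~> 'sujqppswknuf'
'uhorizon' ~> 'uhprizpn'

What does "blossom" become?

Looking at the pairs, the operation is to replace every "o" with "p".
Applying that to "blossom" gives "blpsspm".

blpsspm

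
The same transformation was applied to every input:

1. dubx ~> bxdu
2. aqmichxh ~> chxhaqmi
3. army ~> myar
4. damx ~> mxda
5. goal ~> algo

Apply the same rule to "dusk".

skdu

Looking at the pairs, the operation is to swap the front and back halves of the string.
So "dusk" becomes "skdu".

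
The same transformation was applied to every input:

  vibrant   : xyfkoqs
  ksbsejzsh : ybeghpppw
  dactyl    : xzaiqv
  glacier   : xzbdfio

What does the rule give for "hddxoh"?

aaeelu

In each case the input is transformed by: sort the characters into alphabetical order, then shift every letter 3 places backward in the alphabet (wrapping around).
Working it through for "hddxoh": intermediate "ddhhox", final "aaeelu".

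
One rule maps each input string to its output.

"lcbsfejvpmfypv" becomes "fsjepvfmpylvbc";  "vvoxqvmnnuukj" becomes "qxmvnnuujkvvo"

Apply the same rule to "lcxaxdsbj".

xasdjbclx

Each output is the input with this applied: move the first 3 characters to the end (rotate left by 3), then swap each adjacent pair of characters (1↔2, 3↔4, ...).
For "lcxaxdsbj", step one produces "axdsbjlcx"; step two turns that into "xasdjbclx".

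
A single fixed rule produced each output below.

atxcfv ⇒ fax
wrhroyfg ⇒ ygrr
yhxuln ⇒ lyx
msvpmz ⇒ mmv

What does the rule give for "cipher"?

Looking at the pairs, the operation is to swap the front and back halves of the string, then keep every other character starting from the second (positions 2nd, 4th, 6th, ...).
Doing the same to "cipher": "ecp".
(Check on "msvpmz": → "pmzmsv" → "mmv" ✓)

ecp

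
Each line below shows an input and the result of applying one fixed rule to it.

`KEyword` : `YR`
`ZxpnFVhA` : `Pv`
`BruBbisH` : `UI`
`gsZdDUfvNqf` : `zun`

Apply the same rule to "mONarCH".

The pattern: flip the case of every letter, then keep one character in every 3, starting at position 3 (positions 3rd, 6th, 9th, ...).
On "mONarCH": the first step gives "MonARch", and the second then gives "nc".
(Check on "BruBbisH": → "bRUbBISh" → "UI" ✓)

nc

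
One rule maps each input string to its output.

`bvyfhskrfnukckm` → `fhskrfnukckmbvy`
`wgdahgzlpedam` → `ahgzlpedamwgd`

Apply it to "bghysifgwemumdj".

The rule is to move the first 3 characters to the end (rotate left by 3).
So "bghysifgwemumdj" becomes "ysifgwemumdjbgh".

ysifgwemumdjbgh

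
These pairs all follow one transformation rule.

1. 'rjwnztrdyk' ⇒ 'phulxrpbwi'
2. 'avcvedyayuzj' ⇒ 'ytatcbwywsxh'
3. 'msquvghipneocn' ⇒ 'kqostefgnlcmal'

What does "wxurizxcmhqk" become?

uvspgxvakfoi

Looking at the pairs, the operation is to shift every letter 2 places backward in the alphabet (wrapping around).
On "wxurizxcmhqk" that produces "uvspgxvakfoi".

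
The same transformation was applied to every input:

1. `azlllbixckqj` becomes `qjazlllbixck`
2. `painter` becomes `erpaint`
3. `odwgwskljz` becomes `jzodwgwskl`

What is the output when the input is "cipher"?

The pattern: move the last 2 characters to the front (rotate right by 2).
So "cipher" becomes "erciph".

erciph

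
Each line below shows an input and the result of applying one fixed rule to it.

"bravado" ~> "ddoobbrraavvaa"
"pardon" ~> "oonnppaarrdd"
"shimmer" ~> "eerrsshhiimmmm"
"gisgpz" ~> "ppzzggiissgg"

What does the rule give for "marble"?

lleemmaarrbb

The transformation: move the last 2 characters to the front (rotate right by 2), then double every character.
So "marble" becomes "lleemmaarrbb".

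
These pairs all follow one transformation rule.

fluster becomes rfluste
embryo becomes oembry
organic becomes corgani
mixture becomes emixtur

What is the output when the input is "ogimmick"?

Looking at the pairs, the operation is to move the last character to the front.
Doing the same to "ogimmick": "kogimmic".

kogimmic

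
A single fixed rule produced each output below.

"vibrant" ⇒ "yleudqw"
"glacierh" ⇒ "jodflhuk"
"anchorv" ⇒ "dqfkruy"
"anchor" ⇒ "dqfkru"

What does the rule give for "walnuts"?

The pattern: shift every letter 3 places forward in the alphabet (wrapping around).
Applying that to "walnuts" gives "zdoqxwv".

zdoqxwv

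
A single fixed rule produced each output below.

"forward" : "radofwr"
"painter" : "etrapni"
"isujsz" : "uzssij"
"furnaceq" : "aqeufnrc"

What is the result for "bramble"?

In each case the input is transformed by: swap each adjacent pair of characters (1↔2, 3↔4, ...), then move the last 3 characters to the front (rotate right by 3).
Working it through for "bramble": intermediate "rbmalbe", final "lberbma".
(Check on "painter": → "apnietr" → "etrapni" ✓)

lberbma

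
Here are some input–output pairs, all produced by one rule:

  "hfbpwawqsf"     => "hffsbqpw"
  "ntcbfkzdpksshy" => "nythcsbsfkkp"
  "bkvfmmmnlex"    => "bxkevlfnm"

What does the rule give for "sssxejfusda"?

The pattern: take characters alternately from the front and the back (1st, last, 2nd, 2nd-last, ...), then delete the last 2 characters.
Working it through for "sssxejfusda": intermediate "sasdssxuefj", final "sasdssxue".

sasdssxue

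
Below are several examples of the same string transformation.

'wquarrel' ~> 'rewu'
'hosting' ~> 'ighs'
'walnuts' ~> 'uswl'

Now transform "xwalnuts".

ntxa

Looking at the pairs, the operation is to keep every other character starting from the first (positions 1st, 3rd, 5th, ...), then move the first 2 characters to the end (rotate left by 2).
Starting from "xwalnuts": after the first operation, "xant"; after the second, "ntxa".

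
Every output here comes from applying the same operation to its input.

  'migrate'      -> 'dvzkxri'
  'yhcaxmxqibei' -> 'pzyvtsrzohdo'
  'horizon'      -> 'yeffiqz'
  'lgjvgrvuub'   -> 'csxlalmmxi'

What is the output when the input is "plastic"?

gtczrkj

Looking at the pairs, the operation is to shift every letter 9 places backward in the alphabet (wrapping around), then take characters alternately from the front and the back (1st, last, 2nd, 2nd-last, ...).
Applying both steps to "plastic": "gcrjkzt", then "gtczrkj".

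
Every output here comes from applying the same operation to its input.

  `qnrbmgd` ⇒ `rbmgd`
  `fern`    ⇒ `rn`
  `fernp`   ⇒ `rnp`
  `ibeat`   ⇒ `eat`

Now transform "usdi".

Each output is the input with this applied: delete the first 2 characters.
So "usdi" becomes "di".

di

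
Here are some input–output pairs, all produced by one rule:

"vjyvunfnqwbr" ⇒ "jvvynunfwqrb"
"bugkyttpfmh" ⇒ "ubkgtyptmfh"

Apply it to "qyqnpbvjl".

Each output is the input with this applied: swap each adjacent pair of characters (1↔2, 3↔4, ...).
Doing the same to "qyqnpbvjl": "yqnqbpjvl".

yqnqbpjvl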